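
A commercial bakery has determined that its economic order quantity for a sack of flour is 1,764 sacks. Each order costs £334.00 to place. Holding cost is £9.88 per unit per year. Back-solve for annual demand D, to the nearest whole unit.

D ≈ 46,023 sacks per year

Squaring Q* = √(2DS/H) gives Q*² = 2DS/H.
From Q* = √(2DS/H): D = Q*²H / (2S) = 1,764² × 9.88 / (2 × 334) = 46023.288.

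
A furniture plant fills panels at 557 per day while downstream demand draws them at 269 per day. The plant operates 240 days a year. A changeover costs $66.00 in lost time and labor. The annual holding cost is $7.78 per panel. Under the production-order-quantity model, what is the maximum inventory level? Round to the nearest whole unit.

I_max ≈ 753 panels

Annual demand D = 269 × 240 = 64,560.
Production build-up factor (1 − d/p) = 1 − 269/557 = 0.5171.
Q* = √(2DS / (H(1 − d/p))) = √(2 × 64,560 × 66 / (7.78 × 0.5171)).
= √(8,521,920 / 4.0227) ≈ 1455.494.
Maximum inventory = Q*(1 − d/p) = 1455.494 × 0.5171 ≈ 752.571.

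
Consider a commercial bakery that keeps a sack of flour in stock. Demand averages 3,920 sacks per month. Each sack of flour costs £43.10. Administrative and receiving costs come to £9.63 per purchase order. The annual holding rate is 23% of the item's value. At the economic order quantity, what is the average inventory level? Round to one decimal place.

Annual demand D = 3,920 × 12 = 47,040.
Holding cost H = 0.23 × £43.10 = £9.9130 per unit per year.
EOQ = √(2DS/H) = √(2 × 47,040 × 9.63 / 9.913) ≈ 302.31.
Average inventory = Q*/2 ≈ 302.31 / 2 = 151.157.

Average inventory ≈ 151.2 sacks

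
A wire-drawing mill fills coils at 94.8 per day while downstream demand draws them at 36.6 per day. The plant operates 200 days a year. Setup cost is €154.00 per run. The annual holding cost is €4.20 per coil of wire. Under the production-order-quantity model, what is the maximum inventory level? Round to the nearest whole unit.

Annual demand D = 36.6 × 200 = 7,320.
Production build-up factor (1 − d/p) = 1 − 36.6/94.8 = 0.6139.
Q* = √(2DS / (H(1 − d/p))) = √(2 × 7,320 × 154 / (4.2 × 0.6139)).
= √(2,254,560 / 2.5785) ≈ 935.080.
Maximum inventory = Q*(1 − d/p) = 935.080 × 0.6139 ≈ 574.068.

I_max ≈ 574 coils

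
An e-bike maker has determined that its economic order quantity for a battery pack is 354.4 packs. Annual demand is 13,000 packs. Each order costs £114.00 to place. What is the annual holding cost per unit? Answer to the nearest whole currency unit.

Squaring Q* = √(2DS/H) gives Q*² = 2DS/H.
From Q* = √(2DS/H): H = 2DS / Q*² = 2 × 13,000 × 114 / 354.4² = 23.5988.

H ≈ £24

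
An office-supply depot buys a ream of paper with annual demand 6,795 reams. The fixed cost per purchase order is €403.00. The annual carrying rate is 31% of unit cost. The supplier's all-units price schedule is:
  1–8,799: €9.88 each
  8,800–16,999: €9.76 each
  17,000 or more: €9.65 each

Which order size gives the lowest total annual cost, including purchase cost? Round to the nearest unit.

Holding cost per unit per year at price C is H = 0.31·C.
Candidates are each tier's EOQ (if it falls in that tier) and each price-break quantity.
EOQ at €9.88 = 1337.2 (feasible in tier 1): TC = 6,795×€9.88 + (6,795/1337.2)×403 + (1337.2/2)×0.31×€9.88 = €71,230.24.
EOQ at €9.76 = 1345.4 < 8800, so use break Q=8800: TC = 6,795×€9.76 + (6,795/8800.0)×403 + (8800.0/2)×0.31×€9.76 = €79,943.02.
EOQ at €9.65 = 1353.1 < 17000, so use break Q=17000: TC = 6,795×€9.65 + (6,795/17000.0)×403 + (17000.0/2)×0.31×€9.65 = €91,160.58.
Lowest total cost is €71,230.24 at Q = 1337.2.

Q* ≈ 1,337 reams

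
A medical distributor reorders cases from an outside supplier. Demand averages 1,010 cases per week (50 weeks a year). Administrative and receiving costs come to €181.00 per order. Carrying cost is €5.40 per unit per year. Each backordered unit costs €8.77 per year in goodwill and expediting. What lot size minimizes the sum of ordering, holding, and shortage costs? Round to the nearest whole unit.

Annual demand D = 1,010 × 50 = 50,500.
With planned backorders, Q* = √(2DS/H) · √((H+B)/B).
√(2DS/H) = √(2 × 50,500 × 181 / 5.4) = 1839.938.
√((H+B)/B) = √((5.4+8.77)/8.77) = 1.2711.
Q* ≈ 2338.774.

Q* ≈ 2,339 cases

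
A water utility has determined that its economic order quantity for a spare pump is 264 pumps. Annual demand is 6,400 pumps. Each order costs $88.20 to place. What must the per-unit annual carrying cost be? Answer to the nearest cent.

H ≈ $16.20

The basic EOQ model gives Q* = √(2DS/H); rearrange for the unknown.
From Q* = √(2DS/H): H = 2DS / Q*² = 2 × 6,400 × 88.2 / 264² = 16.1983.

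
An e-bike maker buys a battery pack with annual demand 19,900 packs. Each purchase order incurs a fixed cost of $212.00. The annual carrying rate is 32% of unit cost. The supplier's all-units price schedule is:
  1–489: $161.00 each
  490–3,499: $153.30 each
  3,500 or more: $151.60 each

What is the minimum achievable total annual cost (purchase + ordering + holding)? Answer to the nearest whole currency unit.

TC* ≈ $3,071,299

Holding cost per unit per year at price C is H = 0.32·C.
Candidates are each tier's EOQ (if it falls in that tier) and each price-break quantity.
EOQ at $161.00 = 404.7 (feasible in tier 1): TC = 19,900×$161.00 + (19,900/404.7)×212 + (404.7/2)×0.32×$161.00 = $3,224,749.58.
EOQ at $153.30 = 414.7 < 490, so use break Q=490: TC = 19,900×$153.30 + (19,900/490.0)×212 + (490.0/2)×0.32×$153.30 = $3,071,298.52.
EOQ at $151.60 = 417.0 < 3500, so use break Q=3500: TC = 19,900×$151.60 + (19,900/3500.0)×212 + (3500.0/2)×0.32×$151.60 = $3,102,941.37.
Lowest total cost among the candidates is at Q = 490.0.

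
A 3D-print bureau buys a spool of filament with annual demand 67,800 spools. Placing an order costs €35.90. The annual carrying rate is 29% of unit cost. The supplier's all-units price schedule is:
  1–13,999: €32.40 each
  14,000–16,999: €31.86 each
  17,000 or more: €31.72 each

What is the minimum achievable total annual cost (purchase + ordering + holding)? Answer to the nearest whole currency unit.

TC* ≈ €2,203,483

Holding cost per unit per year at price C is H = 0.29·C.
For each price level, check whether its EOQ is feasible; otherwise the best quantity at that price is the breakpoint.
EOQ at €32.40 = 719.8 (feasible in tier 1): TC = 67,800×€32.40 + (67,800/719.8)×35.9 + (719.8/2)×0.29×€32.40 = €2,203,483.14.
EOQ at €31.86 = 725.9 < 14000, so use break Q=14000: TC = 67,800×€31.86 + (67,800/14000.0)×35.9 + (14000.0/2)×0.29×€31.86 = €2,224,957.66.
EOQ at €31.72 = 727.5 < 17000, so use break Q=17000: TC = 67,800×€31.72 + (67,800/17000.0)×35.9 + (17000.0/2)×0.29×€31.72 = €2,228,948.98.
Lowest total cost among the candidates is at Q = 719.8.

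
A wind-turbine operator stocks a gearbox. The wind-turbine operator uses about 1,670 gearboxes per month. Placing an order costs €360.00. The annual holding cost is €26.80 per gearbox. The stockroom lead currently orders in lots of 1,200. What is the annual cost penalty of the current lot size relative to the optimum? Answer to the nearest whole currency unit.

Annual demand D = 1,670 × 12 = 20,040.
EOQ = √(2DS/H) = √(2 × 20,040 × 360 / 26.8) ≈ 733.75.
Cost at Q* = (D/Q*)S + (Q*/2)H = √(2DSH) ≈ €19,664.48.
Cost at Q = 1,200: (20,040/1,200)×360 + (1,200/2)×26.8 = €6,012.00 + €16,080.00 = €22,092.00.
Excess = €22,092.00 − €19,664.48 = €2,427.52.

Extra cost ≈ €2,428 per year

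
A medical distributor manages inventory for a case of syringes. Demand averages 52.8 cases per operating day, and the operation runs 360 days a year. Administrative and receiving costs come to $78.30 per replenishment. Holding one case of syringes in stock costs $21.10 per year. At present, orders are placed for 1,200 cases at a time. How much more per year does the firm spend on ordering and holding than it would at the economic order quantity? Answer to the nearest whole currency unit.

Extra cost ≈ $5,975 per year

Annual demand D = 52.8 × 360 = 19,008.
EOQ = √(2DS/H) = √(2 × 19,008 × 78.3 / 21.1) ≈ 375.60.
Cost at Q* = (D/Q*)S + (Q*/2)H = √(2DSH) ≈ $7,925.11.
Cost at Q = 1,200: (19,008/1,200)×78.3 + (1,200/2)×21.1 = $1,240.27 + $12,660.00 = $13,900.27.
Excess = $13,900.27 − $7,925.11 = $5,975.16.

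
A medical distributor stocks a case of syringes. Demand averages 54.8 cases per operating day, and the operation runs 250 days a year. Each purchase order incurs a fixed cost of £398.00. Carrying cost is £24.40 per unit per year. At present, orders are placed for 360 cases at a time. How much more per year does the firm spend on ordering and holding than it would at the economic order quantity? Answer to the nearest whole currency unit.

Extra cost ≈ £3,226 per year

Annual demand D = 54.8 × 250 = 13,700.
EOQ = √(2DS/H) = √(2 × 13,700 × 398 / 24.4) ≈ 668.53.
Cost at Q* = (D/Q*)S + (Q*/2)H = √(2DSH) ≈ £16,312.17.
Cost at Q = 360: (13,700/360)×398 + (360/2)×24.4 = £15,146.11 + £4,392.00 = £19,538.11.
Excess = £19,538.11 − £16,312.17 = £3,225.94.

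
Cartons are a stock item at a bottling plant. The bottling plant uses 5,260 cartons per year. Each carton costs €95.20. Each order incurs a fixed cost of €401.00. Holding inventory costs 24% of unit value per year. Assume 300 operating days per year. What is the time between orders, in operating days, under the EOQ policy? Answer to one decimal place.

T ≈ 24.5 days

Holding cost H = 0.24 × €95.20 = €22.8480 per unit per year.
Q* = √(2DS/H) = √(2 × 5,260 × 401 / 22.848) ≈ 429.69.
Cycle time = Q*/D × 300 = 429.69 / 5,260 × 300 ≈ 24.507 days.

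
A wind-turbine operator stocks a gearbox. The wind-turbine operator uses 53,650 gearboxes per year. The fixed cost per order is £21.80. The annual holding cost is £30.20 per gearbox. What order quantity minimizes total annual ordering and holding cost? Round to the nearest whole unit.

EOQ = √(2DS / H) = √(2 × 53,650 × 21.8 / 30.2).
= √(2,339,140 / 30.2) = √77,454.9669 ≈ 278.307.

Q* ≈ 278 gearboxes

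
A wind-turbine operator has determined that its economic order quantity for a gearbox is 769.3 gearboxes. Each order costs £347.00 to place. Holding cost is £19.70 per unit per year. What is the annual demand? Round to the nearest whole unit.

D ≈ 16,800 gearboxes per year

The basic EOQ model gives Q* = √(2DS/H); rearrange for the unknown.
From Q* = √(2DS/H): D = Q*²H / (2S) = 769.3² × 19.7 / (2 × 347) = 16799.572.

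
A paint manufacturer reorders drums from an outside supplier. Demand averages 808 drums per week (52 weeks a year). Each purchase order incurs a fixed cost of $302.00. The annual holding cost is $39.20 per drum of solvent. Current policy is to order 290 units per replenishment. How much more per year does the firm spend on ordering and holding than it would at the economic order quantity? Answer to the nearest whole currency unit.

Annual demand D = 808 × 52 = 42,016.
EOQ = √(2DS/H) = √(2 × 42,016 × 302 / 39.2) ≈ 804.61.
Cost at Q* = (D/Q*)S + (Q*/2)H = √(2DSH) ≈ $31,540.52.
Cost at Q = 290: (42,016/290)×302 + (290/2)×39.2 = $43,754.59 + $5,684.00 = $49,438.59.
Excess = $49,438.59 − $31,540.52 = $17,898.07.

Extra cost ≈ $17,898 per year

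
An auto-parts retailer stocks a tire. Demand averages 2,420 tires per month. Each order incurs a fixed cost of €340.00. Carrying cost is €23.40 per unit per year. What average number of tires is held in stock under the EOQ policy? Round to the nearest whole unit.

Average inventory ≈ 459 tires

Annual demand D = 2,420 × 12 = 29,040.
Q* = √(2DS/H) = √(2 × 29,040 × 340 / 23.4) ≈ 918.64.
Average inventory = Q*/2 ≈ 918.64 / 2 = 459.319.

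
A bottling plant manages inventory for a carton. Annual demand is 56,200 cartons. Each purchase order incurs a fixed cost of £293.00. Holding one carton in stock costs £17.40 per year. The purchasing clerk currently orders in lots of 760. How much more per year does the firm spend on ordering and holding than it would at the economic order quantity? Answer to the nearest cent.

EOQ = √(2DS/H) = √(2 × 56,200 × 293 / 17.4) ≈ 1375.76.
Cost at Q* = (D/Q*)S + (Q*/2)H = √(2DSH) ≈ £23,938.21.
Cost at Q = 760: (56,200/760)×293 + (760/2)×17.4 = £21,666.58 + £6,612.00 = £28,278.58.
Excess = £28,278.58 − £23,938.21 = £4,340.37.

Extra cost ≈ £4,340.37 per year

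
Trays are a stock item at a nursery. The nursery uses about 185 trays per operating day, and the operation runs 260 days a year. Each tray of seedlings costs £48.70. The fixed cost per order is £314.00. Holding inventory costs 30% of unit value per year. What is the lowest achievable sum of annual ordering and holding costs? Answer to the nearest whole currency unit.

Annual demand D = 185 × 260 = 48,100.
Holding cost H = 0.30 × £48.70 = £14.6100 per unit per year.
Q* = √(2DS/H) = √(2 × 48,100 × 314 / 14.61) ≈ 1437.90.
At Q*, ordering cost (D/Q*)S equals holding cost (Q*/2)H, each = √(DSH/2).
Minimum total = √(2DSH) = √(2 × 48,100 × 314 × 14.61) ≈ 21007.650.

TC* ≈ £21,008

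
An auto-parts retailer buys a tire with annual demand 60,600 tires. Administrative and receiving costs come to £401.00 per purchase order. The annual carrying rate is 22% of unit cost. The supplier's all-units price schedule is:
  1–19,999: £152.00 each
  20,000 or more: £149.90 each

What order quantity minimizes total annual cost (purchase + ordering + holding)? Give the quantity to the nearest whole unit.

Q* ≈ 1,206 tires

Holding cost per unit per year at price C is H = 0.22·C.
Evaluate total cost at each tier's feasible EOQ or, if the EOQ is below the tier, at the tier's minimum quantity.
EOQ at £152.00 = 1205.6 (feasible in tier 1): TC = 60,600×£152.00 + (60,600/1205.6)×401 + (1205.6/2)×0.22×£152.00 = £9,251,514.07.
EOQ at £149.90 = 1214.0 < 20000, so use break Q=20000: TC = 60,600×£149.90 + (60,600/20000.0)×401 + (20000.0/2)×0.22×£149.90 = £9,414,935.03.
Lowest total cost is £9,251,514.07 at Q = 1205.6.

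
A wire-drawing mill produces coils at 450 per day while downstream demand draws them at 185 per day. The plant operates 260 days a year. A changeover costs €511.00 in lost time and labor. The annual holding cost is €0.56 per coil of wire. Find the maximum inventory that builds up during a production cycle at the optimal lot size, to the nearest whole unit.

I_max ≈ 7,190 coils

Annual demand D = 185 × 260 = 48,100.
Production build-up factor (1 − d/p) = 1 − 185/450 = 0.5889.
Q* = √(2DS / (H(1 − d/p))) = √(2 × 48,100 × 511 / (0.56 × 0.5889)).
= √(49,158,200 / 0.3298) ≈ 12209.202.
Maximum inventory = Q*(1 − d/p) = 12209.202 × 0.5889 ≈ 7189.864.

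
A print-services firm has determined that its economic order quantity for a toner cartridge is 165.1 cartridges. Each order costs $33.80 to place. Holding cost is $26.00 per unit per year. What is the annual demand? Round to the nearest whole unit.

Invert the EOQ relation Q*² = 2DS/H.
From Q* = √(2DS/H): D = Q*²H / (2S) = 165.1² × 26 / (2 × 33.8) = 10483.850.

D ≈ 10,484 cartridges per year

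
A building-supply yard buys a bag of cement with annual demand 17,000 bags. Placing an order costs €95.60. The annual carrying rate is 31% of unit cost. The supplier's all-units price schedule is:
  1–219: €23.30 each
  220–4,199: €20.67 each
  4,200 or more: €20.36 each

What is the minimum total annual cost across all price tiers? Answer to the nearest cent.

Holding cost per unit per year at price C is H = 0.31·C.
Candidates are each tier's EOQ (if it falls in that tier) and each price-break quantity.
Tier 1 (€23.30): EOQ = 670.8 exceeds tier's upper bound 219, so this tier is dominated.
EOQ at €20.67 = 712.2 (feasible in tier 2): TC = 17,000×€20.67 + (17,000/712.2)×95.6 + (712.2/2)×0.31×€20.67 = €355,953.73.
EOQ at €20.36 = 717.6 < 4200, so use break Q=4200: TC = 17,000×€20.36 + (17,000/4200.0)×95.6 + (4200.0/2)×0.31×€20.36 = €359,761.31.
Lowest total cost among the candidates is at Q = 712.2.

TC* ≈ €355,953.73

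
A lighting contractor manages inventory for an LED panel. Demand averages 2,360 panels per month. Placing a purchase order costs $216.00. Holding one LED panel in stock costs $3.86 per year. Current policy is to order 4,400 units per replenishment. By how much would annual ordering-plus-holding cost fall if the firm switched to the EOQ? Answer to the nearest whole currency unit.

Annual demand D = 2,360 × 12 = 28,320.
EOQ = √(2DS/H) = √(2 × 28,320 × 216 / 3.86) ≈ 1780.31.
Cost at Q* = (D/Q*)S + (Q*/2)H = √(2DSH) ≈ $6,871.98.
Cost at Q = 4,400: (28,320/4,400)×216 + (4,400/2)×3.86 = $1,390.25 + $8,492.00 = $9,882.25.
Excess = $9,882.25 − $6,871.98 = $3,010.27.

Extra cost ≈ $3,010 per year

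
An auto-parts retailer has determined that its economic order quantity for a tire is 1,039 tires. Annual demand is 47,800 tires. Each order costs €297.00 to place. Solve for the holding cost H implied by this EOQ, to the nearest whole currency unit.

Invert the EOQ relation Q*² = 2DS/H.
From Q* = √(2DS/H): H = 2DS / Q*² = 2 × 47,800 × 297 / 1,039² = 26.3017.

H ≈ €26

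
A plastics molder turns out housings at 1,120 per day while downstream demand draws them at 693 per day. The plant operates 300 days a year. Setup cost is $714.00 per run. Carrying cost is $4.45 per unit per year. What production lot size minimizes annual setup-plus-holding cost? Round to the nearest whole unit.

Annual demand D = 693 × 300 = 207,900.
Production build-up factor (1 − d/p) = 1 − 693/1,120 = 0.3812.
Q* = √(2DS / (H(1 − d/p))) = √(2 × 207,900 × 714 / (4.45 × 0.3812)).
= √(296,881,200 / 1.6966) ≈ 13228.373.

Q* ≈ 13,228 housings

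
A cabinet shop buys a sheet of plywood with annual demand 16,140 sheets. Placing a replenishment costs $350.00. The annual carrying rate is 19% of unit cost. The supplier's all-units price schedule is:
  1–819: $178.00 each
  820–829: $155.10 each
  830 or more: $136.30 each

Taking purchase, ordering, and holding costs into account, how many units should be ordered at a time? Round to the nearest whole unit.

Q* ≈ 830 sheets

Holding cost per unit per year at price C is H = 0.19·C.
For each price level, check whether its EOQ is feasible; otherwise the best quantity at that price is the breakpoint.
EOQ at $178.00 = 578.0 (feasible in tier 1): TC = 16,140×$178.00 + (16,140/578.0)×350 + (578.0/2)×0.19×$178.00 = $2,892,467.34.
EOQ at $155.10 = 619.2 < 820, so use break Q=820: TC = 16,140×$155.10 + (16,140/820.0)×350 + (820.0/2)×0.19×$155.10 = $2,522,285.31.
EOQ at $136.30 = 660.5 < 830, so use break Q=830: TC = 16,140×$136.30 + (16,140/830.0)×350 + (830.0/2)×0.19×$136.30 = $2,217,435.28.
Lowest total cost is $2,217,435.28 at Q = 830.0.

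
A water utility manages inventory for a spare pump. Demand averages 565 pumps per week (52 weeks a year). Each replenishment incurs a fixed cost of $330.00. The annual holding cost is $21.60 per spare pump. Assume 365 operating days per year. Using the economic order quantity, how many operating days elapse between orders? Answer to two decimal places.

Annual demand D = 565 × 52 = 29,380.
EOQ = √(2DS/H) = √(2 × 29,380 × 330 / 21.6) ≈ 947.48.
Cycle time = Q*/D × 365 = 947.48 / 29,380 × 365 ≈ 11.771 days.

T ≈ 11.77 days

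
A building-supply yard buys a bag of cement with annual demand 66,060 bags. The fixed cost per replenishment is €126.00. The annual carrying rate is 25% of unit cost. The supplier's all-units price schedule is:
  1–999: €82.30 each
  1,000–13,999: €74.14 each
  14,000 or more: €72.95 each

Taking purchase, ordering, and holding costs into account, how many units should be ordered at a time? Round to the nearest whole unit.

Q* ≈ 1,000 bags

Holding cost per unit per year at price C is H = 0.25·C.
For each price level, check whether its EOQ is feasible; otherwise the best quantity at that price is the breakpoint.
EOQ at €82.30 = 899.5 (feasible in tier 1): TC = 66,060×€82.30 + (66,060/899.5)×126 + (899.5/2)×0.25×€82.30 = €5,455,245.15.
EOQ at €74.14 = 947.7 < 1000, so use break Q=1000: TC = 66,060×€74.14 + (66,060/1000.0)×126 + (1000.0/2)×0.25×€74.14 = €4,915,279.46.
EOQ at €72.95 = 955.4 < 14000, so use break Q=14000: TC = 66,060×€72.95 + (66,060/14000.0)×126 + (14000.0/2)×0.25×€72.95 = €4,947,334.04.
Lowest total cost is €4,915,279.46 at Q = 1000.0.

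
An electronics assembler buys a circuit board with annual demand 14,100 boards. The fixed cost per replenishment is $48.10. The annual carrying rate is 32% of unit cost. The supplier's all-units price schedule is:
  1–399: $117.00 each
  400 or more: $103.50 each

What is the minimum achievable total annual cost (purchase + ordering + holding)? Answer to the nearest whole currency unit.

TC* ≈ $1,467,670

Holding cost per unit per year at price C is H = 0.32·C.
Evaluate total cost at each tier's feasible EOQ or, if the EOQ is below the tier, at the tier's minimum quantity.
EOQ at $117.00 = 190.3 (feasible in tier 1): TC = 14,100×$117.00 + (14,100/190.3)×48.1 + (190.3/2)×0.32×$117.00 = $1,656,826.31.
EOQ at $103.50 = 202.4 < 400, so use break Q=400: TC = 14,100×$103.50 + (14,100/400.0)×48.1 + (400.0/2)×0.32×$103.50 = $1,467,669.52.
Lowest total cost among the candidates is at Q = 400.0.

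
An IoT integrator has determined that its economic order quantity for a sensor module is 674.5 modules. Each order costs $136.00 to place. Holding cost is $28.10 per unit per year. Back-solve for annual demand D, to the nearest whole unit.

D ≈ 47,000 modules per year

Squaring Q* = √(2DS/H) gives Q*² = 2DS/H.
From Q* = √(2DS/H): D = Q*²H / (2S) = 674.5² × 28.1 / (2 × 136) = 47000.375.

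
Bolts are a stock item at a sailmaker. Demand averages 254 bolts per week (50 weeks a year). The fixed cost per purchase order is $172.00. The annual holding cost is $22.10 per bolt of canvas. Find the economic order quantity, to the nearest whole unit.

Q* ≈ 445 bolts

Annual demand D = 254 × 50 = 12,700.
EOQ = √(2DS / H) = √(2 × 12,700 × 172 / 22.1).
= √(4,368,800 / 22.1) = √197,683.2579 ≈ 444.616.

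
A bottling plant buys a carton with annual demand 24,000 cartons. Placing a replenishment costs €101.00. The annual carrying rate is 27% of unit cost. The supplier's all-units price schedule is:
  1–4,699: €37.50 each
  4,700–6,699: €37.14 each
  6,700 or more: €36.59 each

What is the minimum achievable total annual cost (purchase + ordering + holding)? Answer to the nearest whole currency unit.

TC* ≈ €907,006

Holding cost per unit per year at price C is H = 0.27·C.
Candidates are each tier's EOQ (if it falls in that tier) and each price-break quantity.
EOQ at €37.50 = 692.0 (feasible in tier 1): TC = 24,000×€37.50 + (24,000/692.0)×101 + (692.0/2)×0.27×€37.50 = €907,006.14.
EOQ at €37.14 = 695.3 < 4700, so use break Q=4700: TC = 24,000×€37.14 + (24,000/4700.0)×101 + (4700.0/2)×0.27×€37.14 = €915,441.07.
EOQ at €36.59 = 700.5 < 6700, so use break Q=6700: TC = 24,000×€36.59 + (24,000/6700.0)×101 + (6700.0/2)×0.27×€36.59 = €911,617.45.
Lowest total cost among the candidates is at Q = 692.0.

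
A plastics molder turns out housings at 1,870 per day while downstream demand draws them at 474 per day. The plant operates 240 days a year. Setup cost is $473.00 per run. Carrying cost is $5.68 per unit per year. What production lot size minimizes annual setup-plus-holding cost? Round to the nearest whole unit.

Q* ≈ 5,038 housings

Annual demand D = 474 × 240 = 113,760.
Production build-up factor (1 − d/p) = 1 − 474/1,870 = 0.7465.
Q* = √(2DS / (H(1 − d/p))) = √(2 × 113,760 × 473 / (5.68 × 0.7465)).
= √(107,616,960 / 4.2403) ≈ 5037.839.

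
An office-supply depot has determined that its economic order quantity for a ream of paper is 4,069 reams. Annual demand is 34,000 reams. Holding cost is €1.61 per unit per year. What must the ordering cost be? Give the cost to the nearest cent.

Invert the EOQ relation Q*² = 2DS/H.
From Q* = √(2DS/H): S = Q*²H / (2D) = 4,069² × 1.61 / (2 × 34,000) = 392.0057.

S ≈ €392.01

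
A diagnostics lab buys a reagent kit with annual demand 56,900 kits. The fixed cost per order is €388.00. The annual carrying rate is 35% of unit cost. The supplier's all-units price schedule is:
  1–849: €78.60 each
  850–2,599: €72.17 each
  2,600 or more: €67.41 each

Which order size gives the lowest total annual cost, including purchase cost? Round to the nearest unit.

Holding cost per unit per year at price C is H = 0.35·C.
For each price level, check whether its EOQ is feasible; otherwise the best quantity at that price is the breakpoint.
Tier 1 (€78.60): EOQ = 1266.9 exceeds tier's upper bound 849, so this tier is dominated.
EOQ at €72.17 = 1322.1 (feasible in tier 2): TC = 56,900×€72.17 + (56,900/1322.1)×388 + (1322.1/2)×0.35×€72.17 = €4,139,869.38.
EOQ at €67.41 = 1368.0 < 2600, so use break Q=2600: TC = 56,900×€67.41 + (56,900/2600.0)×388 + (2600.0/2)×0.35×€67.41 = €3,874,791.78.
Lowest total cost is €3,874,791.78 at Q = 2600.0.

Q* ≈ 2,600 kits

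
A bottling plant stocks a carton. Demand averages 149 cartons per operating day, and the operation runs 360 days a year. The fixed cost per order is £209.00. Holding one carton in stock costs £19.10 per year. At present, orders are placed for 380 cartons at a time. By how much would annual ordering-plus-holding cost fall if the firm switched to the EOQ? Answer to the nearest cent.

Extra cost ≈ £12,436.77 per year

Annual demand D = 149 × 360 = 53,640.
EOQ = √(2DS/H) = √(2 × 53,640 × 209 / 19.1) ≈ 1083.47.
Cost at Q* = (D/Q*)S + (Q*/2)H = √(2DSH) ≈ £20,694.23.
Cost at Q = 380: (53,640/380)×209 + (380/2)×19.1 = £29,502.00 + £3,629.00 = £33,131.00.
Excess = £33,131.00 − £20,694.23 = £12,436.77.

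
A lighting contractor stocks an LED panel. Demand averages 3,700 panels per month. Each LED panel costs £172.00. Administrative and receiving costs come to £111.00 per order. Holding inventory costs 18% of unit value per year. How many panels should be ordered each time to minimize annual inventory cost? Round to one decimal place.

Annual demand D = 3,700 × 12 = 44,400.
Holding cost H = 0.18 × £172.00 = £30.9600 per unit per year.
EOQ = √(2DS / H) = √(2 × 44,400 × 111 / 30.96).
= √(9,856,800 / 30.96) = √318,372.093 ≈ 564.245.

Q* ≈ 564.2 panels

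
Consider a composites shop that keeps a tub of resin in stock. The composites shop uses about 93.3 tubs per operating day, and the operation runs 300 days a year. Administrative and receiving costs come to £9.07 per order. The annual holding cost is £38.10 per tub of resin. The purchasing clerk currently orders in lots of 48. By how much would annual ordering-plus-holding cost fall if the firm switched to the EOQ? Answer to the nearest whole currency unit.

Extra cost ≈ £1,805 per year

Annual demand D = 93.3 × 300 = 27,990.
EOQ = √(2DS/H) = √(2 × 27,990 × 9.07 / 38.1) ≈ 115.44.
Cost at Q* = (D/Q*)S + (Q*/2)H = √(2DSH) ≈ £4,398.28.
Cost at Q = 48: (27,990/48)×9.07 + (48/2)×38.1 = £5,288.94 + £914.40 = £6,203.34.
Excess = £6,203.34 − £4,398.28 = £1,805.07.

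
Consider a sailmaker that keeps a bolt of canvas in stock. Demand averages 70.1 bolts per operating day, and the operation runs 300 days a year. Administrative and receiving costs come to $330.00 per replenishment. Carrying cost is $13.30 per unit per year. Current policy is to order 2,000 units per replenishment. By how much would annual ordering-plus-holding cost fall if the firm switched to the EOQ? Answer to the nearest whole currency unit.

Annual demand D = 70.1 × 300 = 21,030.
EOQ = √(2DS/H) = √(2 × 21,030 × 330 / 13.3) ≈ 1021.56.
Cost at Q* = (D/Q*)S + (Q*/2)H = √(2DSH) ≈ $13,586.81.
Cost at Q = 2,000: (21,030/2,000)×330 + (2,000/2)×13.3 = $3,469.95 + $13,300.00 = $16,769.95.
Excess = $16,769.95 − $13,586.81 = $3,183.14.

Extra cost ≈ $3,183 per year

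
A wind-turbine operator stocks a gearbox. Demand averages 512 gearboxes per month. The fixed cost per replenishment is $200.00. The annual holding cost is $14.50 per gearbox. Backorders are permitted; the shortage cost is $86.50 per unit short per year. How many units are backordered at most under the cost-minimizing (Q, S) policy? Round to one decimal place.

Annual demand D = 512 × 12 = 6,144.
With planned backorders, Q* = √(2DS/H) · √((H+B)/B).
√(2DS/H) = √(2 × 6,144 × 200 / 14.5) = 411.691.
√((H+B)/B) = √((14.5+86.5)/86.5) = 1.0806.
Q* ≈ 444.861.
S* = Q* · H/(H+B) = 444.861 × 14.5/101 ≈ 63.866.

S* ≈ 63.9 gearboxes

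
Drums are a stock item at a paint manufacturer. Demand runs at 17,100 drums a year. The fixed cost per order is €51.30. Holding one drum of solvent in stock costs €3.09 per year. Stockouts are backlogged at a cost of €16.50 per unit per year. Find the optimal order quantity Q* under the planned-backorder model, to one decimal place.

With planned backorders, Q* = √(2DS/H) · √((H+B)/B).
√(2DS/H) = √(2 × 17,100 × 51.3 / 3.09) = 753.516.
√((H+B)/B) = √((3.09+16.5)/16.5) = 1.0896.
Q* ≈ 821.046.

Q* ≈ 821.0 drums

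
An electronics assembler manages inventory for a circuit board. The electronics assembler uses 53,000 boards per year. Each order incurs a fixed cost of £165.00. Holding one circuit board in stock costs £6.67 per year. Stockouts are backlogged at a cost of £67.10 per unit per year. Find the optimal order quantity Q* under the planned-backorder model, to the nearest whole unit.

With planned backorders, Q* = √(2DS/H) · √((H+B)/B).
√(2DS/H) = √(2 × 53,000 × 165 / 6.67) = 1619.317.
√((H+B)/B) = √((6.67+67.1)/67.1) = 1.0485.
Q* ≈ 1697.894.

Q* ≈ 1,698 boards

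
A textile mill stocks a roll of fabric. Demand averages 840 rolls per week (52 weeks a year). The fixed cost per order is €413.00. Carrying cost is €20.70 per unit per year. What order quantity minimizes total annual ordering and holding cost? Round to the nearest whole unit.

Q* ≈ 1,320 rolls

Annual demand D = 840 × 52 = 43,680.
EOQ = √(2DS / H) = √(2 × 43,680 × 413 / 20.7).
= √(36,079,680 / 20.7) = √1,742,979.7101 ≈ 1320.220.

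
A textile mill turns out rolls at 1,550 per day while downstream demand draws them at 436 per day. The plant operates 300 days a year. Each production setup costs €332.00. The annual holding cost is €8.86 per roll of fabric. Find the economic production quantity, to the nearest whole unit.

Annual demand D = 436 × 300 = 130,800.
Production build-up factor (1 − d/p) = 1 − 436/1,550 = 0.7187.
Q* = √(2DS / (H(1 − d/p))) = √(2 × 130,800 × 332 / (8.86 × 0.7187)).
= √(86,851,200 / 6.3678) ≈ 3693.128.

Q* ≈ 3,693 rolls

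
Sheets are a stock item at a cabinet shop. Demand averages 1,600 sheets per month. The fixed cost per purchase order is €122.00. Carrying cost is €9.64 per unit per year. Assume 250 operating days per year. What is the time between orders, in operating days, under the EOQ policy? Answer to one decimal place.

Annual demand D = 1,600 × 12 = 19,200.
EOQ = √(2DS/H) = √(2 × 19,200 × 122 / 9.64) ≈ 697.12.
Cycle time = Q*/D × 250 = 697.12 / 19,200 × 250 ≈ 9.077 days.

T ≈ 9.1 days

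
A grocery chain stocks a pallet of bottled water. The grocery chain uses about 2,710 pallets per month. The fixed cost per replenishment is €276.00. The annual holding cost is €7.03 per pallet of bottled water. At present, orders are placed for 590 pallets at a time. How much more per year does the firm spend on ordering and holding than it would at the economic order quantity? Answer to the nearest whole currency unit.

Annual demand D = 2,710 × 12 = 32,520.
EOQ = √(2DS/H) = √(2 × 32,520 × 276 / 7.03) ≈ 1597.96.
Cost at Q* = (D/Q*)S + (Q*/2)H = √(2DSH) ≈ €11,233.69.
Cost at Q = 590: (32,520/590)×276 + (590/2)×7.03 = €15,212.75 + €2,073.85 = €17,286.60.
Excess = €17,286.60 − €11,233.69 = €6,052.90.

Extra cost ≈ €6,053 per year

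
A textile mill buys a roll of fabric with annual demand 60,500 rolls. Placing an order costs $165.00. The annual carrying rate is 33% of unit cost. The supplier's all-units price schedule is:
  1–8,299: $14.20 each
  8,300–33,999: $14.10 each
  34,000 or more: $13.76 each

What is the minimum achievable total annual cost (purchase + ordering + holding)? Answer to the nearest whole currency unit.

TC* ≈ $868,772

Holding cost per unit per year at price C is H = 0.33·C.
Evaluate total cost at each tier's feasible EOQ or, if the EOQ is below the tier, at the tier's minimum quantity.
EOQ at $14.20 = 2064.1 (feasible in tier 1): TC = 60,500×$14.20 + (60,500/2064.1)×165 + (2064.1/2)×0.33×$14.20 = $868,772.43.
EOQ at $14.10 = 2071.4 < 8300, so use break Q=8300: TC = 60,500×$14.10 + (60,500/8300.0)×165 + (8300.0/2)×0.33×$14.10 = $873,562.66.
EOQ at $13.76 = 2096.9 < 34000, so use break Q=34000: TC = 60,500×$13.76 + (60,500/34000.0)×165 + (34000.0/2)×0.33×$13.76 = $909,967.20.
Lowest total cost among the candidates is at Q = 2064.1.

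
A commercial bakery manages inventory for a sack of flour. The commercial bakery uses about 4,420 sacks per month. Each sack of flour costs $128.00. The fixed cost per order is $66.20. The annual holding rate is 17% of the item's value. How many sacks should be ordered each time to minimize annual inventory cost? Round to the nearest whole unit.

Annual demand D = 4,420 × 12 = 53,040.
Holding cost H = 0.17 × $128.00 = $21.7600 per unit per year.
EOQ = √(2DS / H) = √(2 × 53,040 × 66.2 / 21.76).
= √(7,022,496 / 21.76) = √322,725 ≈ 568.089.

Q* ≈ 568 sacks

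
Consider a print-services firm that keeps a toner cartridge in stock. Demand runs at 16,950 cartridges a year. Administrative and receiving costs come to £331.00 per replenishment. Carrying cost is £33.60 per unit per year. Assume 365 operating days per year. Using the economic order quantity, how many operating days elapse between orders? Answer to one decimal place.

T ≈ 12.4 days

EOQ = √(2DS/H) = √(2 × 16,950 × 331 / 33.6) ≈ 577.89.
Cycle time = Q*/D × 365 = 577.89 / 16,950 × 365 ≈ 12.444 days.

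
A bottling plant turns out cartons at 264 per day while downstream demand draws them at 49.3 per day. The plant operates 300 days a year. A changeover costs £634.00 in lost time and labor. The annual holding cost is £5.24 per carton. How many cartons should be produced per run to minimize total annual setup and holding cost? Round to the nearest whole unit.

Annual demand D = 49.3 × 300 = 14,790.
Production build-up factor (1 − d/p) = 1 − 49.3/264 = 0.8133.
Q* = √(2DS / (H(1 − d/p))) = √(2 × 14,790 × 634 / (5.24 × 0.8133)).
= √(18,753,720 / 4.2615) ≈ 2097.800.

Q* ≈ 2,098 cartons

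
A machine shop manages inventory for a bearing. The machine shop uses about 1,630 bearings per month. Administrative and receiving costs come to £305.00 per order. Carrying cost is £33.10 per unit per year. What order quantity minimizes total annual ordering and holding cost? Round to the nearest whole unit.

Q* ≈ 600 bearings

Annual demand D = 1,630 × 12 = 19,560.
EOQ = √(2DS / H) = √(2 × 19,560 × 305 / 33.1).
= √(11,931,600 / 33.1) = √360,471.2991 ≈ 600.393.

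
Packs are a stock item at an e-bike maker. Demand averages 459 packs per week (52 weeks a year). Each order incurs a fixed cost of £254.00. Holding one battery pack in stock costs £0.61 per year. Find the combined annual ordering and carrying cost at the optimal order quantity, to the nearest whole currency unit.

TC* ≈ £2,720

Annual demand D = 459 × 52 = 23,868.
Q* = √(2DS/H) = √(2 × 23,868 × 254 / 0.61) ≈ 4458.36.
At Q*, ordering cost (D/Q*)S equals holding cost (Q*/2)H, each = √(DSH/2).
Minimum total = √(2DSH) = √(2 × 23,868 × 254 × 0.61) ≈ 2719.598.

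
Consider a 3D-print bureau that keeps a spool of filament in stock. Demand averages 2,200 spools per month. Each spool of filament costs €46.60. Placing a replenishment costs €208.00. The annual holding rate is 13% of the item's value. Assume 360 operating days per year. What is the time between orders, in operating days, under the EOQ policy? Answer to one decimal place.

T ≈ 18.4 days

Annual demand D = 2,200 × 12 = 26,400.
Holding cost H = 0.13 × €46.60 = €6.0580 per unit per year.
Q* = √(2DS/H) = √(2 × 26,400 × 208 / 6.058) ≈ 1346.43.
Cycle time = Q*/D × 360 = 1346.43 / 26,400 × 360 ≈ 18.360 days.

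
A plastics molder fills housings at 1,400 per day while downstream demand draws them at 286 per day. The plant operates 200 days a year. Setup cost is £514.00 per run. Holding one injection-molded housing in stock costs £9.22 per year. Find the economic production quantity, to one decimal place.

Q* ≈ 2,831.1 housings

Annual demand D = 286 × 200 = 57,200.
Production build-up factor (1 − d/p) = 1 − 286/1,400 = 0.7957.
Q* = √(2DS / (H(1 − d/p))) = √(2 × 57,200 × 514 / (9.22 × 0.7957)).
= √(58,801,600 / 7.3365) ≈ 2831.070.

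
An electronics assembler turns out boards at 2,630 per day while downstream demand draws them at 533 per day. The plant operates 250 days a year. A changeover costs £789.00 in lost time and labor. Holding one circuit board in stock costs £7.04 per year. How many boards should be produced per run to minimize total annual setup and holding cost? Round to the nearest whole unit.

Annual demand D = 533 × 250 = 133,250.
Production build-up factor (1 − d/p) = 1 − 533/2,630 = 0.7973.
Q* = √(2DS / (H(1 − d/p))) = √(2 × 133,250 × 789 / (7.04 × 0.7973)).
= √(210,268,500 / 5.6133) ≈ 6120.395.

Q* ≈ 6,120 boards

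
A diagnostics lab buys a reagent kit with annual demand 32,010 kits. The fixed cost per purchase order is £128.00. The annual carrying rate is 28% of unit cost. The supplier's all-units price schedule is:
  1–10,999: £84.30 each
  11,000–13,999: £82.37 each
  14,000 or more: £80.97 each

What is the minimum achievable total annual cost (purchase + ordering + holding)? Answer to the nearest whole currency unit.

TC* ≈ £2,712,351

Holding cost per unit per year at price C is H = 0.28·C.
For each price level, check whether its EOQ is feasible; otherwise the best quantity at that price is the breakpoint.
EOQ at £84.30 = 589.2 (feasible in tier 1): TC = 32,010×£84.30 + (32,010/589.2)×128 + (589.2/2)×0.28×£84.30 = £2,712,350.71.
EOQ at £82.37 = 596.1 < 11000, so use break Q=11000: TC = 32,010×£82.37 + (32,010/11000.0)×128 + (11000.0/2)×0.28×£82.37 = £2,763,885.98.
EOQ at £80.97 = 601.2 < 14000, so use break Q=14000: TC = 32,010×£80.97 + (32,010/14000.0)×128 + (14000.0/2)×0.28×£80.97 = £2,750,843.56.
Lowest total cost among the candidates is at Q = 589.2.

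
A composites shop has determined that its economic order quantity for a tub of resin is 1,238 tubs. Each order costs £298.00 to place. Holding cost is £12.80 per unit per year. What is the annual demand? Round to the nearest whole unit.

D ≈ 32,916 tubs per year

Invert the EOQ relation Q*² = 2DS/H.
From Q* = √(2DS/H): D = Q*²H / (2S) = 1,238² × 12.8 / (2 × 298) = 32915.844.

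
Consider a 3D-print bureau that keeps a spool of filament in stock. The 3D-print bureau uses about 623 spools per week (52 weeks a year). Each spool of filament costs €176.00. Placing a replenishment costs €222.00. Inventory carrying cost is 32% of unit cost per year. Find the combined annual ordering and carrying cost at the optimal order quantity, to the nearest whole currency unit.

TC* ≈ €28,462

Annual demand D = 623 × 52 = 32,396.
Holding cost H = 0.32 × €176.00 = €56.3200 per unit per year.
The optimal lot size = √(2DS/H) = √(2 × 32,396 × 222 / 56.32) ≈ 505.37.
At Q*, ordering cost (D/Q*)S equals holding cost (Q*/2)H, each = √(DSH/2).
Minimum total = √(2DSH) = √(2 × 32,396 × 222 × 56.32) ≈ 28462.202.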